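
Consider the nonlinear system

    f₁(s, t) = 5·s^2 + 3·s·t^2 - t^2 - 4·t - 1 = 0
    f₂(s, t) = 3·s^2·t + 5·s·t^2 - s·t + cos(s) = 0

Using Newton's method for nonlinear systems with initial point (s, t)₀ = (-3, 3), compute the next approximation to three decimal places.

(-2.073, 2.050)

At (-3, 3): F = (-58.000, -45.98999).
Jacobian J = [[10·s + 3·t^2, 6·s·t - 2·t - 4], [6·s·t + 5·t^2 - t - sin(s), 3·s^2 + 10·s·t - s]].
At the point, J = [[-3.000, -64.000], [-11.85888, -60.000]] (det J = -578.96832).
Solving J·Δ = −F gives Δ = (0.927, -0.950).
Then the next iterate is (s, t)₁ = (-2.073, 2.050).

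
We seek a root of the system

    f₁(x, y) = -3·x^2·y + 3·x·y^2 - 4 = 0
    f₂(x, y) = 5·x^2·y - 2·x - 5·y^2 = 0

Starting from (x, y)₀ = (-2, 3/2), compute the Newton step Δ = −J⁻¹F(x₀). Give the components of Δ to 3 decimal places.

(0.604, -0.685)

At (-2, 3/2): F = (-35.500, 22.750).
Jacobian J = [[-6·x·y + 3·y^2, -3·x^2 + 6·x·y], [10·x·y - 2, 5·x^2 - 10·y]].
At the point, J = [[24.750, -30.000], [-32.000, 5.000]] (det J = -836.250).
Solving J·Δ = −F gives Δ = (0.604, -0.685).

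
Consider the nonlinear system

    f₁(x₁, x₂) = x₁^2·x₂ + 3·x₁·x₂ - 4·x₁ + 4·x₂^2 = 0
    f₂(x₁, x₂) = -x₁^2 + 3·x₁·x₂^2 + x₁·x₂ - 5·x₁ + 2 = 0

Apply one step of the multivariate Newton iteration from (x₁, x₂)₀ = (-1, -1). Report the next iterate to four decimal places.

(1.5714, -1.2857)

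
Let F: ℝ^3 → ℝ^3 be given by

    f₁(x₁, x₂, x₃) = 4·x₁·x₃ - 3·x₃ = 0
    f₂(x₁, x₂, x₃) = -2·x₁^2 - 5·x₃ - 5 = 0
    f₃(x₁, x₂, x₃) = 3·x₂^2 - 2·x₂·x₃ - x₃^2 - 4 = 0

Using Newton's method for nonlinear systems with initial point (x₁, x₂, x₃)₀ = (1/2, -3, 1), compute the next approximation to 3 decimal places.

(0.250, -2.000, -1.000)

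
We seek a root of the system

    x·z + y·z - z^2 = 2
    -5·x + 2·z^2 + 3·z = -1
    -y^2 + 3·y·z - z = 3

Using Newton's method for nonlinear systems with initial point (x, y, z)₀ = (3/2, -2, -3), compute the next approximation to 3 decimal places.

At (3/2, -2, -3): F = (-9.500, 2.500, 14.000).
Jacobian J = [[z, z, x + y - 2·z], [-5, 0, 4·z + 3], [0, -2·y + 3·z, 3·y - 1]].
At the point, J = [[-3.000, -3.000, 5.500], [-5.000, 0.000, -9.000], [0.000, -5.000, -7.000]] (det J = 377.500).
Solving J·Δ = −F gives Δ = (-1.813, 1.001, 1.285).
Then the next iterate is (x, y, z)₁ = (-0.313, -0.999, -1.715).

(-0.313, -0.999, -1.715)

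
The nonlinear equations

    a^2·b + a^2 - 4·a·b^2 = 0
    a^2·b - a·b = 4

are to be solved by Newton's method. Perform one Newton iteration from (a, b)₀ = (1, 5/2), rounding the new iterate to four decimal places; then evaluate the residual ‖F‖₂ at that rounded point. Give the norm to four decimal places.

7.2074

At (1, 5/2): F = (-21.5000, -4.0000).
Jacobian J = [[2·a·b + 2·a - 4·b^2, a^2 - 8·a·b], [2·a·b - b, a^2 - a]].
At the point, J = [[-18.0000, -19.0000], [2.5000, 0.0000]] (det J = 47.5000).
Solving J·Δ = −F gives Δ = (1.6000, -2.6474).
Then the next iterate is (a, b)₁ = (2.6000, -0.1474).
Re-evaluating at (2.6000, -0.1474): F = (5.537618, -4.613184), so ‖F‖₂ = 7.2074.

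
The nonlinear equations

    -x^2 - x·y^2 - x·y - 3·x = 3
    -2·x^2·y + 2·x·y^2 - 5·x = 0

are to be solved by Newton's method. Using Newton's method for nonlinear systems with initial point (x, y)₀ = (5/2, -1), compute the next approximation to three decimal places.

(0.258, -1.475)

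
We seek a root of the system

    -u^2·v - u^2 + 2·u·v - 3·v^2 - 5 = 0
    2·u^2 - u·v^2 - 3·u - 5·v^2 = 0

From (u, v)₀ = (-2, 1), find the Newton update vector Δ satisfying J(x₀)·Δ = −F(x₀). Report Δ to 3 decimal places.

At (-2, 1): F = (-20.000, 11.000).
Jacobian J = [[-2·u·v - 2·u + 2·v, -u^2 + 2·u - 6·v], [4·u - v^2 - 3, -2·u·v - 10·v]].
At the point, J = [[10.000, -14.000], [-12.000, -6.000]] (det J = -228.000).
Solving J·Δ = −F gives Δ = (1.202, -0.570).

(1.202, -0.570)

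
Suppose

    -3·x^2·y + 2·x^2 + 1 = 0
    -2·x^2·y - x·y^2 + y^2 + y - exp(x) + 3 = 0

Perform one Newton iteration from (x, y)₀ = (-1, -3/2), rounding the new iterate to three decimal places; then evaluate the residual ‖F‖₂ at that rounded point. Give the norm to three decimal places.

4.036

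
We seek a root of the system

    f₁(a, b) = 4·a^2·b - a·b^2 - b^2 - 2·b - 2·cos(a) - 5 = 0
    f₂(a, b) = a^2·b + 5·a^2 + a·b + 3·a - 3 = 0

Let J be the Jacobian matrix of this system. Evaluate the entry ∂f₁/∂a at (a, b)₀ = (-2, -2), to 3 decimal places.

26.181

∂f₁/∂a = 8·a·b - b^2 + 2·sin(a).
At (-2, -2) this is 26.181.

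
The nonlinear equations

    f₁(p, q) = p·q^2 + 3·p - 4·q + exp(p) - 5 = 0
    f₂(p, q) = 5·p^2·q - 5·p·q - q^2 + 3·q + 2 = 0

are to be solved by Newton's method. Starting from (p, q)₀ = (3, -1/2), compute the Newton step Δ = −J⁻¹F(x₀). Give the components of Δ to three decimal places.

(-1.146, 0.012)

At (3, -1/2): F = (26.83554, -14.750).
Jacobian J = [[q^2 + exp(p) + 3, 2·p·q - 4], [10·p·q - 5·q, 5·p^2 - 5·p - 2·q + 3]].
At the point, J = [[23.33554, -7.000], [-12.500, 34.000]] (det J = 705.90826).
Solving J·Δ = −F gives Δ = (-1.146, 0.012).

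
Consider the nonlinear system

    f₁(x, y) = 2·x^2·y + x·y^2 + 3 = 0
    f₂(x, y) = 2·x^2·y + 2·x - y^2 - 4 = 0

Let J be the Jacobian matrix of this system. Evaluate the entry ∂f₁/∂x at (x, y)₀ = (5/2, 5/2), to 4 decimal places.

∂f₁/∂x = 4·x·y + y^2.
At (5/2, 5/2) this is 31.2500.

31.2500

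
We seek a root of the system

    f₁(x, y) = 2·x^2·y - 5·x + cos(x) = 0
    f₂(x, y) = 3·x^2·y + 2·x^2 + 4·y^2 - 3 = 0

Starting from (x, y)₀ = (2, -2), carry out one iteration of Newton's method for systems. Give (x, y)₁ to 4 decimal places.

(1.3987, -0.3448)

At (2, -2): F = (-26.416147, -3.0000).
Jacobian J = [[4·x·y - sin(x) - 5, 2·x^2], [6·x·y + 4·x, 3·x^2 + 8·y]].
At the point, J = [[-21.909297, 8.0000], [-16.0000, -4.0000]] (det J = 215.637190).
Solving J·Δ = −F gives Δ = (-0.6013, 1.6552).
Then the next iterate is (x, y)₁ = (1.3987, -0.3448).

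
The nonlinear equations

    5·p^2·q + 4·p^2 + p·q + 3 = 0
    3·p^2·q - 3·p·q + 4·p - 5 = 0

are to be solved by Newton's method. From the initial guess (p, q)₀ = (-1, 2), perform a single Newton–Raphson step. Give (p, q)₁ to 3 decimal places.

At (-1, 2): F = (15.000, 3.000).
Jacobian J = [[10·p·q + 8·p + q, 5·p^2 + p], [6·p·q - 3·q + 4, 3·p^2 - 3·p]].
At the point, J = [[-26.000, 4.000], [-14.000, 6.000]] (det J = -100.000).
Solving J·Δ = −F gives Δ = (0.780, 1.320).
Then the next iterate is (p, q)₁ = (-0.220, 3.320).

(-0.220, 3.320)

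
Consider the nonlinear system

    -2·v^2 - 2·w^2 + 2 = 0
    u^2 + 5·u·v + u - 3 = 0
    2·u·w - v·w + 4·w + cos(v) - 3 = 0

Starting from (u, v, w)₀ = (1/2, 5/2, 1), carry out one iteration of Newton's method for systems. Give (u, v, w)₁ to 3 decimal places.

At (1/2, 5/2, 1): F = (-12.500, 4.000, -1.30114).
Jacobian J = [[0, -4·v, -4·w], [2·u + 5·v + 1, 5·u, 0], [2·w, -w - sin(v), 2·u - v + 4]].
At the point, J = [[0.000, -10.000, -4.000], [14.500, 2.500, 0.000], [2.000, -1.59847, 2.500]] (det J = 475.21138).
Solving J·Δ = −F gives Δ = (-0.072, -1.180, -0.176).
Then the next iterate is (u, v, w)₁ = (0.428, 1.320, 0.824).

(0.428, 1.320, 0.824)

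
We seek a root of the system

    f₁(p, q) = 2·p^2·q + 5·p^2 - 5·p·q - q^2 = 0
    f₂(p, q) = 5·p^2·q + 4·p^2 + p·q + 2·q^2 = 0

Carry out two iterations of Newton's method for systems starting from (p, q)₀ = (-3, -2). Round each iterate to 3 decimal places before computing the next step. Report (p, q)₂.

(-2.085, -1.127)

At (-3, -2): F = (-25.000, -40.000).
Jacobian J = [[4·p·q + 10·p - 5·q, 2·p^2 - 5·p - 2·q], [10·p·q + 8·p + q, 5·p^2 + p + 4·q]].
At the point, J = [[4.000, 37.000], [34.000, 34.000]] (det J = -1122.000).
Solving J·Δ = −F gives Δ = (0.561, 0.615).
Then the next iterate is (p, q)₁ = (-2.439, -1.385).
Round to (-2.439, -1.385) and repeat: F = (-5.54265, -10.18554), J = [[-3.95294, 26.86244], [12.88315, 21.76460]].
Δ = (0.354, 0.258), so (p, q)₂ = (-2.085, -1.127).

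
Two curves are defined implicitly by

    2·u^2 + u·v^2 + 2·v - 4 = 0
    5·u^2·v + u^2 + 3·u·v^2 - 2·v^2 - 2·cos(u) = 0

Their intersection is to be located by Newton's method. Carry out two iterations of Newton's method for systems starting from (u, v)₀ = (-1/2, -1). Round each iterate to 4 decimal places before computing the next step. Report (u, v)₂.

(-1.3196, -0.1139)

At (-1/2, -1): F = (-6.0000, -6.255165).
Jacobian J = [[4·u + v^2, 2·u·v + 2], [10·u·v + 2·u + 3·v^2 + 2·sin(u), 5·u^2 + 6·u·v - 4·v]].
At the point, J = [[-1.0000, 3.0000], [6.041149, 8.2500]] (det J = -26.373447).
Solving J·Δ = −F gives Δ = (-1.1654, 1.6115).
Then the next iterate is (u, v)₁ = (-1.6654, 0.6115).
Round to (-1.6654, 0.6115) and repeat: F = (2.147368, 8.826529), J = [[-6.287668, -0.036784], [-14.383981, 5.311433]].
Δ = (0.3458, -0.7254), so (u, v)₂ = (-1.3196, -0.1139).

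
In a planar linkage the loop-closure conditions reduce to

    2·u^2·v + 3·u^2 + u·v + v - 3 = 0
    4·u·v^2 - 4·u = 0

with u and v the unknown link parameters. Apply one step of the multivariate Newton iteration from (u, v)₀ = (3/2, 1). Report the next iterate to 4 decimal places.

At (3/2, 1): F = (10.7500, 0.0000).
Jacobian J = [[4·u·v + 6·u + v, 2·u^2 + u + 1], [4·v^2 - 4, 8·u·v]].
At the point, J = [[16.0000, 7.0000], [0.0000, 12.0000]] (det J = 192.0000).
Solving J·Δ = −F gives Δ = (-0.6719, 0.0000).
Then the next iterate is (u, v)₁ = (0.8281, 1.0000).

(0.8281, 1.0000)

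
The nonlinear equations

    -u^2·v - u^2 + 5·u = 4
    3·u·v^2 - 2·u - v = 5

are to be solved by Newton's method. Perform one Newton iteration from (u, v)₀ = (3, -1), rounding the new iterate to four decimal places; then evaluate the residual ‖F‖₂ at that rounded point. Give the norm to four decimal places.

3.2261

At (3, -1): F = (11.0000, -1.0000).
Jacobian J = [[-2·u·v - 2·u + 5, -u^2], [3·v^2 - 2, 6·u·v - 1]].
At the point, J = [[5.0000, -9.0000], [1.0000, -19.0000]] (det J = -86.0000).
Solving J·Δ = −F gives Δ = (-2.5349, -0.1860).
Then the next iterate is (u, v)₁ = (0.4651, -1.1860).
Re-evaluating at (0.4651, -1.1860): F = (-1.634265, -2.781577), so ‖F‖₂ = 3.2261.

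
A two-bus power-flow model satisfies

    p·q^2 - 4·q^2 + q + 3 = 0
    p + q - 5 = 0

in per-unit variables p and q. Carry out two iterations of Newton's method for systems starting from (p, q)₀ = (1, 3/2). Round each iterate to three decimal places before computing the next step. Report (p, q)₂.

(2.789, 2.211)

At (1, 3/2): F = (-2.250, -2.500).
Jacobian J = [[q^2, 2·p·q - 8·q + 1], [1, 1]].
At the point, J = [[2.250, -8.000], [1.000, 1.000]] (det J = 10.250).
Solving J·Δ = −F gives Δ = (2.171, 0.329).
Then the next iterate is (p, q)₁ = (3.171, 1.829).
Round to (3.171, 1.829) and repeat: F = (2.05580, 0.000), J = [[3.34524, -2.03248], [1.000, 1.000]].
Δ = (-0.382, 0.382), so (p, q)₂ = (2.789, 2.211).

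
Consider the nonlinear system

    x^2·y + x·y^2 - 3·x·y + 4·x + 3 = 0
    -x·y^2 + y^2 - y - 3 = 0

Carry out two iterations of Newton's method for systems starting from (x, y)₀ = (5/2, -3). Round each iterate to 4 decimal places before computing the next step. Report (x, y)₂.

(1.2268, -9.0464)

At (5/2, -3): F = (39.2500, -13.5000).
Jacobian J = [[2·x·y + y^2 - 3·y + 4, x^2 + 2·x·y - 3·x], [-y^2, -2·x·y + 2·y - 1]].
At the point, J = [[7.0000, -16.2500], [-9.0000, 8.0000]] (det J = -90.2500).
Solving J·Δ = −F gives Δ = (1.0485, 2.8670).
Then the next iterate is (x, y)₁ = (3.5485, -0.1330).
Round to (3.5485, -0.1330) and repeat: F = (16.997905, -2.912080), J = [[3.472788, 1.002451], [-0.017689, -0.322099]].
Δ = (-2.3217, -8.9134), so (x, y)₂ = (1.2268, -9.0464).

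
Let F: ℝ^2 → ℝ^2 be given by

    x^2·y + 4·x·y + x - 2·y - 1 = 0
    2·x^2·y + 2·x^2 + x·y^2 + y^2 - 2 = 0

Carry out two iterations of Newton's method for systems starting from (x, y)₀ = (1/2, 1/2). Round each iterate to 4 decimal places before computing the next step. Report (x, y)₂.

(0.5659, 0.7522)

At (1/2, 1/2): F = (-0.3750, -0.8750).
Jacobian J = [[2·x·y + 4·y + 1, x^2 + 4·x - 2], [4·x·y + 4·x + y^2, 2·x^2 + 2·x·y + 2·y]].
At the point, J = [[3.5000, 0.2500], [3.2500, 2.0000]] (det J = 6.1875).
Solving J·Δ = −F gives Δ = (0.0859, 0.2980).
Then the next iterate is (x, y)₁ = (0.5859, 0.7980).
Round to (0.5859, 0.7980) and repeat: F = (0.134029, 0.244338), J = [[5.127096, 0.686879], [4.850597, 3.217654]].
Δ = (-0.0200, -0.0458), so (x, y)₂ = (0.5659, 0.7522).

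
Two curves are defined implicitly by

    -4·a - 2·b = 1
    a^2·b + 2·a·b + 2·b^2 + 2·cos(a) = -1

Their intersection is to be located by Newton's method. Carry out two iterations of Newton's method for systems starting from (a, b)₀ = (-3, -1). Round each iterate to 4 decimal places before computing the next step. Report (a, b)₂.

At (-3, -1): F = (13.0000, -1.979985).
Jacobian J = [[-4, -2], [2·a·b + 2·b - 2·sin(a), a^2 + 2·a + 4·b]].
At the point, J = [[-4.0000, -2.0000], [4.282240, -1.0000]] (det J = 12.564480).
Solving J·Δ = −F gives Δ = (1.3498, 3.8003).
Then the next iterate is (a, b)₁ = (-1.6502, 2.8003).
Round to (-1.6502, 2.8003) and repeat: F = (0.0002, 14.908275), J = [[-4.0000, -2.0000], [-1.647812, 10.623960]].
Δ = (0.6512, -1.3023), so (a, b)₂ = (-0.9990, 1.4980).

(-0.9990, 1.4980)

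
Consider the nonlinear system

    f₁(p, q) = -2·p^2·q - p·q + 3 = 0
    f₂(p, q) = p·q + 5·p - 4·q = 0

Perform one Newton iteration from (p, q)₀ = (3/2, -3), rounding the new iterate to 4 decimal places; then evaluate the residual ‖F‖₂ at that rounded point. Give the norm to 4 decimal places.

50.4898

At (3/2, -3): F = (21.0000, 15.0000).
Jacobian J = [[-4·p·q - q, -2·p^2 - p], [q + 5, p - 4]].
At the point, J = [[21.0000, -6.0000], [2.0000, -2.5000]] (det J = -40.5000).
Solving J·Δ = −F gives Δ = (0.9259, 6.7407).
Then the next iterate is (p, q)₁ = (2.4259, 3.7407).
Re-evaluating at (2.4259, 3.7407): F = (-50.102534, 6.241264), so ‖F‖₂ = 50.4898.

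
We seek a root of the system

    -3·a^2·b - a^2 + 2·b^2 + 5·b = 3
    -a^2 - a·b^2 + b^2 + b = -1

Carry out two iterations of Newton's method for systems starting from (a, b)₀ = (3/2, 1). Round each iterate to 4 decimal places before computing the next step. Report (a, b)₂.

At (3/2, 1): F = (-5.0000, -0.7500).
Jacobian J = [[-6·a·b - 2·a, -3·a^2 + 4·b + 5], [-2·a - b^2, -2·a·b + 2·b + 1]].
At the point, J = [[-12.0000, 2.2500], [-4.0000, 0.0000]] (det J = 9.0000).
Solving J·Δ = −F gives Δ = (-0.1875, 1.2222).
Then the next iterate is (a, b)₁ = (1.3125, 2.2222).
Round to (1.3125, 2.2222) and repeat: F = (4.780429, -0.043635), J = [[-20.124825, 8.720831], [-7.563173, -0.388875]].
Δ = (0.0200, -0.5019), so (a, b)₂ = (1.3325, 1.7203).

(1.3325, 1.7203)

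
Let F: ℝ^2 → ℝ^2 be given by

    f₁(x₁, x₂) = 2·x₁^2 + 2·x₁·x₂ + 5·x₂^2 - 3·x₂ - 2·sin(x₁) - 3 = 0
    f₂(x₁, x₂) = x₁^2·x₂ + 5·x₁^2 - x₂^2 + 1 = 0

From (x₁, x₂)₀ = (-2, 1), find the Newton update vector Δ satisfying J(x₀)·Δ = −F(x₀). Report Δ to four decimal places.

At (-2, 1): F = (4.818595, 24.0000).
Jacobian J = [[4·x₁ + 2·x₂ - 2·cos(x₁), 2·x₁ + 10·x₂ - 3], [2·x₁·x₂ + 10·x₁, x₁^2 - 2·x₂]].
At the point, J = [[-5.167706, 3.0000], [-24.0000, 2.0000]] (det J = 61.664587).
Solving J·Δ = −F gives Δ = (1.0113, 0.1359).

(1.0113, 0.1359)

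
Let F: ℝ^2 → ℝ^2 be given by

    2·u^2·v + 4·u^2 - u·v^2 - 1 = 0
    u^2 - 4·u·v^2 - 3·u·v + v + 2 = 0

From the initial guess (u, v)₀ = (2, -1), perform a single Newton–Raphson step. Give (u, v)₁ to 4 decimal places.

At (2, -1): F = (5.0000, 3.0000).
Jacobian J = [[4·u·v + 8·u - v^2, 2·u^2 - 2·u·v], [2·u - 4·v^2 - 3·v, -8·u·v - 3·u + 1]].
At the point, J = [[7.0000, 12.0000], [3.0000, 11.0000]] (det J = 41.0000).
Solving J·Δ = −F gives Δ = (-0.4634, -0.1463).
Then the next iterate is (u, v)₁ = (1.5366, -1.1463).

(1.5366, -1.1463)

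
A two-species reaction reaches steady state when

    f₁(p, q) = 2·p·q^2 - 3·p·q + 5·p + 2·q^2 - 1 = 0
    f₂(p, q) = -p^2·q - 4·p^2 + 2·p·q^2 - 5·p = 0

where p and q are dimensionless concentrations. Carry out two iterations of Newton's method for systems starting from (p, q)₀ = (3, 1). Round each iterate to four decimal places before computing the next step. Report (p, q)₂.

(0.4140, 0.4758)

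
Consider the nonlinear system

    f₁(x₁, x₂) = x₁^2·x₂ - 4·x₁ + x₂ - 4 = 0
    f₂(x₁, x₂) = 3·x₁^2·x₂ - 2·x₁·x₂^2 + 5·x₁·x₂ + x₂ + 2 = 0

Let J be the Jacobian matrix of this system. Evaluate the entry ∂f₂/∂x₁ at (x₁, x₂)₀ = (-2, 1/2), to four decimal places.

-4.0000

∂f₂/∂x₁ = 6·x₁·x₂ - 2·x₂^2 + 5·x₂.
At (-2, 1/2) this is -4.0000.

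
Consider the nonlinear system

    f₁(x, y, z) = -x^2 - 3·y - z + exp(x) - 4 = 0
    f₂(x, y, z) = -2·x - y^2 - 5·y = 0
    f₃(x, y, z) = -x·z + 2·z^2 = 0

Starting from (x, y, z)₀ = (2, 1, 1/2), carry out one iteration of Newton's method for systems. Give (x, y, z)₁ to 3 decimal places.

At (2, 1, 1/2): F = (-4.11094, -10.000, -0.500).
Jacobian J = [[-2·x + exp(x), -3, -1], [-2, -2·y - 5, 0], [-z, 0, -x + 4·z]].
At the point, J = [[3.38906, -3.000, -1.000], [-2.000, -7.000, 0.000], [-0.500, 0.000, 0.000]] (det J = 3.500).
Solving J·Δ = −F gives Δ = (-1.000, -1.143, -4.071).
Then the next iterate is (x, y, z)₁ = (1.000, -0.143, -3.571).

(1.000, -0.143, -3.571)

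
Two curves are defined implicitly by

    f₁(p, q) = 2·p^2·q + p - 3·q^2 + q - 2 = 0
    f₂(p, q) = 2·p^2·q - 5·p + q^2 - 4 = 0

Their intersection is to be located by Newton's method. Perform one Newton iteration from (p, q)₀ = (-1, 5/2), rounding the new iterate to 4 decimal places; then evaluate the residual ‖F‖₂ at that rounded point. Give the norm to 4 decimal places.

5.1126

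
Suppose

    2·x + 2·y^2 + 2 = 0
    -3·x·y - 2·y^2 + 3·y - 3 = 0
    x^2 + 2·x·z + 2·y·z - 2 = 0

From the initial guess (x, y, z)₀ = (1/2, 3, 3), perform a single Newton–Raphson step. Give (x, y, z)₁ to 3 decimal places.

(0.759, 1.207, 1.528)

At (1/2, 3, 3): F = (21.000, -16.500, 19.250).
Jacobian J = [[2, 4·y, 0], [-3·y, -3·x - 4·y + 3, 0], [2·x + 2·z, 2·z, 2·x + 2·y]].
At the point, J = [[2.000, 12.000, 0.000], [-9.000, -10.500, 0.000], [7.000, 6.000, 7.000]] (det J = 609.000).
Solving J·Δ = −F gives Δ = (0.259, -1.793, -1.472).
Then the next iterate is (x, y, z)₁ = (0.759, 1.207, 1.528).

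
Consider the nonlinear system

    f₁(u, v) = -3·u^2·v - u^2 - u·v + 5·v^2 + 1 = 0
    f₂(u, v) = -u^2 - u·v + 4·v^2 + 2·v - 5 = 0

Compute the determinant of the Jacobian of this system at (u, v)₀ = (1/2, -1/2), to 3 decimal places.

-5.625

J = [[-6·u·v - 2·u - v, -3·u^2 - u + 10·v], [-2·u - v, -u + 8·v + 2]].
At the point, J = [[1.000, -6.250], [-0.500, -2.500]].
det J = -5.625.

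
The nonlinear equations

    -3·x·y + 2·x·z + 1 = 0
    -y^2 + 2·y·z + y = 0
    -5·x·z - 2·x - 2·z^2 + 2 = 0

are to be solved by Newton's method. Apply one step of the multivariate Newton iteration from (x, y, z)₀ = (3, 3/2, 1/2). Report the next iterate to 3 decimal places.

At (3, 3/2, 1/2): F = (-9.500, 0.750, -12.000).
Jacobian J = [[-3·y + 2·z, -3·x, 2·x], [0, -2·y + 2·z + 1, 2·y], [-5·z - 2, 0, -5·x - 4·z]].
At the point, J = [[-3.500, -9.000, 6.000], [0.000, -1.000, 3.000], [-4.500, 0.000, -17.000]] (det J = 35.000).
Solving J·Δ = −F gives Δ = (0.693, -1.918, -0.889).
Then the next iterate is (x, y, z)₁ = (3.693, -0.418, -0.389).

(3.693, -0.418, -0.389)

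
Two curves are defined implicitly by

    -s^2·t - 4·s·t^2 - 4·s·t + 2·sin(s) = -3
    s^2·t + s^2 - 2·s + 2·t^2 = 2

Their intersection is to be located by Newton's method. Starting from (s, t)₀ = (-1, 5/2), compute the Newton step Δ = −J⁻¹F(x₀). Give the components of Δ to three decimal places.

(0.036, -1.425)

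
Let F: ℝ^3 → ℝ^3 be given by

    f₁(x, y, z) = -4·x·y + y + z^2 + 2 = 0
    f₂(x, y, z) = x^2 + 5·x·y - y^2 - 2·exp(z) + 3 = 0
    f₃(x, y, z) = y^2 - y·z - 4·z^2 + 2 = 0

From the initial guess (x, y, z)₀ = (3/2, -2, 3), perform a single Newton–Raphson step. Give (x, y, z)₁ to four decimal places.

(-0.4276, -2.1398, 1.9536)

At (3/2, -2, 3): F = (21.0000, -53.921074, -24.0000).
Jacobian J = [[-4·y, -4·x + 1, 2·z], [2·x + 5·y, 5·x - 2·y, -2·exp(z)], [0, 2·y - z, -y - 8·z]].
At the point, J = [[8.0000, -5.0000, 6.0000], [-7.0000, 11.5000, -40.171074], [0.0000, -7.0000, -22.0000]] (det J = -3209.580135).
Solving J·Δ = −F gives Δ = (-1.9276, -0.1398, -1.0464).
Then the next iterate is (x, y, z)₁ = (-0.4276, -2.1398, 1.9536).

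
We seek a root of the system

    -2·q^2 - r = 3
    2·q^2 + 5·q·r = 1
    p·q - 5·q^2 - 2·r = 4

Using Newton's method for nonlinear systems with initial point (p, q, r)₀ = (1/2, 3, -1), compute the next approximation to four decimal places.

(-0.8247, 1.2775, -0.3295)

At (1/2, 3, -1): F = (-20.0000, 2.0000, -45.5000).
Jacobian J = [[0, -4·q, -1], [0, 4·q + 5·r, 5·q], [q, p - 10·q, -2]].
At the point, J = [[0.0000, -12.0000, -1.0000], [0.0000, 7.0000, 15.0000], [3.0000, -29.5000, -2.0000]] (det J = -519.0000).
Solving J·Δ = −F gives Δ = (-1.3247, -1.7225, 0.6705).
Then the next iterate is (p, q, r)₁ = (-0.8247, 1.2775, -0.3295).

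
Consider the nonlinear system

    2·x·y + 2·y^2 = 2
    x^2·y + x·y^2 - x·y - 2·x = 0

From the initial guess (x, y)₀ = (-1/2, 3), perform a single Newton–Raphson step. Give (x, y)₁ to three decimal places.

At (-1/2, 3): F = (13.000, -1.250).
Jacobian J = [[2·y, 2·x + 4·y], [2·x·y + y^2 - y - 2, x^2 + 2·x·y - x]].
At the point, J = [[6.000, 11.000], [1.000, -2.250]] (det J = -24.500).
Solving J·Δ = −F gives Δ = (-0.633, -0.837).
Then the next iterate is (x, y)₁ = (-1.133, 2.163).

(-1.133, 2.163)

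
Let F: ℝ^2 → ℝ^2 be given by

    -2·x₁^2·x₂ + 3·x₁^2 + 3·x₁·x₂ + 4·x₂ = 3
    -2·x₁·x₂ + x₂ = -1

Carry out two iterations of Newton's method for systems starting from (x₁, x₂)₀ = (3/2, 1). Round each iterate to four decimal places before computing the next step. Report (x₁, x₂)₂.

(-1.6520, -0.7653)

At (3/2, 1): F = (7.7500, -1.0000).
Jacobian J = [[-4·x₁·x₂ + 6·x₁ + 3·x₂, -2·x₁^2 + 3·x₁ + 4], [-2·x₂, -2·x₁ + 1]].
At the point, J = [[6.0000, 4.0000], [-2.0000, -2.0000]] (det J = -4.0000).
Solving J·Δ = −F gives Δ = (-2.8750, 2.3750).
Then the next iterate is (x₁, x₂)₁ = (-1.3750, 3.3750).
Round to (-1.3750, 3.3750) and repeat: F = (-10.511719, 13.656250), J = [[20.4375, -3.906250], [-6.7500, 3.7500]].
Δ = (-0.2770, -4.1403), so (x₁, x₂)₂ = (-1.6520, -0.7653).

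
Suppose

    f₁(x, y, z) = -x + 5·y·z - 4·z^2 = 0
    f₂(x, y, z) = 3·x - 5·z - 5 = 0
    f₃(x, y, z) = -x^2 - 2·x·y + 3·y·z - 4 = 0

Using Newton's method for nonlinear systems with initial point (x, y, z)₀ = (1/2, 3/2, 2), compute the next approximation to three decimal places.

(11.714, 6.196, 6.029)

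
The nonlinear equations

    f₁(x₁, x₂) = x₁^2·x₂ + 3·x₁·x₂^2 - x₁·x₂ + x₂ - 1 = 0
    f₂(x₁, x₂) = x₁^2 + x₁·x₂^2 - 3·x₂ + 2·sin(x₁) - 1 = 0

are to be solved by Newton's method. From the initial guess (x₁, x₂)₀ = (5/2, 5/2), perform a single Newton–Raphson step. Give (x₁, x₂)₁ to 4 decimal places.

(2.0015, 1.4723)

At (5/2, 5/2): F = (57.7500, 14.571944).
Jacobian J = [[2·x₁·x₂ + 3·x₂^2 - x₂, x₁^2 + 6·x₁·x₂ - x₁ + 1], [2·x₁ + x₂^2 + 2·cos(x₁), 2·x₁·x₂ - 3]].
At the point, J = [[28.7500, 42.2500], [9.647713, 9.5000]] (det J = -134.490864).
Solving J·Δ = −F gives Δ = (-0.4985, -1.0277).
Then the next iterate is (x₁, x₂)₁ = (2.0015, 1.4723).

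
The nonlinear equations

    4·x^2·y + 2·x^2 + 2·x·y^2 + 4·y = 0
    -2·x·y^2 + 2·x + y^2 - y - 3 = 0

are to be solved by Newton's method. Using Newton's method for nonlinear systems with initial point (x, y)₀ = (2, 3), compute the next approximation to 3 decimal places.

(1.003, 2.313)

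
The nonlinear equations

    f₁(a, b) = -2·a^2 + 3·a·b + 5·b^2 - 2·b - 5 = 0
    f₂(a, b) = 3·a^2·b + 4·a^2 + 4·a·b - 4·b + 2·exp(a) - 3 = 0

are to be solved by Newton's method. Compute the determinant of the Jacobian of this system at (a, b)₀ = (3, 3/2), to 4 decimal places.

-2400.2636

J = [[-4·a + 3·b, 3·a + 10·b - 2], [6·a·b + 8·a + 4·b + 2·exp(a), 3·a^2 + 4·a - 4]].
At the point, J = [[-7.5000, 22.0000], [97.171074, 35.0000]].
det J = -2400.2636.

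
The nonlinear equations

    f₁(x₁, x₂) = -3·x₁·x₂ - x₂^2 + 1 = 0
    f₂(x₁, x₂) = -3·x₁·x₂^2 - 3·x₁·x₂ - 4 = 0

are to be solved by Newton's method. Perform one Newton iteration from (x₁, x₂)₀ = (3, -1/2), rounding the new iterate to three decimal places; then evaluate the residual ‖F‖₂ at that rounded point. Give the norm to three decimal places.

At (3, -1/2): F = (5.250, -1.750).
Jacobian J = [[-3·x₂, -3·x₁ - 2·x₂], [-3·x₂^2 - 3·x₂, -6·x₁·x₂ - 3·x₁]].
At the point, J = [[1.500, -8.000], [0.750, 0.000]] (det J = 6.000).
Solving J·Δ = −F gives Δ = (2.333, 1.094).
Then the next iterate is (x₁, x₂)₁ = (5.333, 0.594).
Re-evaluating at (5.333, 0.594): F = (-8.85624, -19.14843), so ‖F‖₂ = 21.097.

21.097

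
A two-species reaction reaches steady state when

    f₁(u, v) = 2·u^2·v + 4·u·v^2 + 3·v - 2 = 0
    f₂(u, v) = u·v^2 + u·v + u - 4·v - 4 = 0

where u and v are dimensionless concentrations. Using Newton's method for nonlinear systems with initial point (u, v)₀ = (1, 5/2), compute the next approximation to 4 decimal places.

(2.0201, -0.3482)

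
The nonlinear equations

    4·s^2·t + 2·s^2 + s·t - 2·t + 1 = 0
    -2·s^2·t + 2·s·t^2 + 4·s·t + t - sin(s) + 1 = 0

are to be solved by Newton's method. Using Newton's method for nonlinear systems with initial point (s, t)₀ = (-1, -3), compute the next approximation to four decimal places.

At (-1, -3): F = (0.0000, -1.158529).
Jacobian J = [[8·s·t + 4·s + t, 4·s^2 + s - 2], [-4·s·t + 2·t^2 + 4·t - cos(s), -2·s^2 + 4·s·t + 4·s + 1]].
At the point, J = [[17.0000, 1.0000], [-6.540302, 7.0000]] (det J = 125.540302).
Solving J·Δ = −F gives Δ = (-0.0092, 0.1569).
Then the next iterate is (s, t)₁ = (-1.0092, -2.8431).

(-1.0092, -2.8431)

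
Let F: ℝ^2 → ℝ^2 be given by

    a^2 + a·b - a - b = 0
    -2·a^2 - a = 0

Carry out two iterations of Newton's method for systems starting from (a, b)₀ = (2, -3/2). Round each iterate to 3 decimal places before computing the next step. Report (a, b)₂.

At (2, -3/2): F = (0.500, -10.000).
Jacobian J = [[2·a + b - 1, a - 1], [-4·a - 1, 0]].
At the point, J = [[1.500, 1.000], [-9.000, 0.000]] (det J = 9.000).
Solving J·Δ = −F gives Δ = (-1.111, 1.167).
Then the next iterate is (a, b)₁ = (0.889, -0.333).
Round to (0.889, -0.333) and repeat: F = (-0.06172, -2.46964), J = [[0.445, -0.111], [-4.556, 0.000]].
Δ = (-0.542, -2.729), so (a, b)₂ = (0.347, -3.062).

(0.347, -3.062)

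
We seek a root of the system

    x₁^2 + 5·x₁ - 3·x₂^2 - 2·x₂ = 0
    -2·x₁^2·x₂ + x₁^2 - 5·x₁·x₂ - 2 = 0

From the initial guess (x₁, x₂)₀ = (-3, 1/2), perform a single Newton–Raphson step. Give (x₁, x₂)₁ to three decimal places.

(2.342, -2.118)

At (-3, 1/2): F = (-7.750, 5.500).
Jacobian J = [[2·x₁ + 5, -6·x₂ - 2], [-4·x₁·x₂ + 2·x₁ - 5·x₂, -2·x₁^2 - 5·x₁]].
At the point, J = [[-1.000, -5.000], [-2.500, -3.000]] (det J = -9.500).
Solving J·Δ = −F gives Δ = (5.342, -2.618).
Then the next iterate is (x₁, x₂)₁ = (2.342, -2.118).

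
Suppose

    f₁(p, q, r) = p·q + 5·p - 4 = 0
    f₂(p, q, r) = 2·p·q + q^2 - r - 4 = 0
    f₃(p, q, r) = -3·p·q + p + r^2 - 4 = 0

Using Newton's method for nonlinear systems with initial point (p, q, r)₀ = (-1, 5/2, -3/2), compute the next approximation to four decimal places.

(0.1654, -0.2594, -5.2011)

At (-1, 5/2, -3/2): F = (-11.5000, -1.2500, 4.7500).
Jacobian J = [[q + 5, p, 0], [2·q, 2·p + 2·q, -1], [-3·q + 1, -3·p, 2·r]].
At the point, J = [[7.5000, -1.0000, 0.0000], [5.0000, 3.0000, -1.0000], [-6.5000, 3.0000, -3.0000]] (det J = -66.5000).
Solving J·Δ = −F gives Δ = (1.1654, -2.7594, -3.7011).
Then the next iterate is (p, q, r)₁ = (0.1654, -0.2594, -5.2011).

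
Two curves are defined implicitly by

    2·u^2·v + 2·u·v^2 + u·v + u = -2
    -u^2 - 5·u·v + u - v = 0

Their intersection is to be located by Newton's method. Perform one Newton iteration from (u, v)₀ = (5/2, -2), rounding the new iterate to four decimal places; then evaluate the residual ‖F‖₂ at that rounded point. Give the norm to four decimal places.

5.2450

At (5/2, -2): F = (-5.5000, 23.2500).
Jacobian J = [[4·u·v + 2·v^2 + v + 1, 2·u^2 + 4·u·v + u], [-2·u - 5·v + 1, -5·u - 1]].
At the point, J = [[-13.0000, -5.0000], [6.0000, -13.5000]] (det J = 205.5000).
Solving J·Δ = −F gives Δ = (-0.9270, 1.3102).
Then the next iterate is (u, v)₁ = (1.5730, -0.6898).
Re-evaluating at (1.5730, -0.6898): F = (0.571303, 5.213748), so ‖F‖₂ = 5.2450.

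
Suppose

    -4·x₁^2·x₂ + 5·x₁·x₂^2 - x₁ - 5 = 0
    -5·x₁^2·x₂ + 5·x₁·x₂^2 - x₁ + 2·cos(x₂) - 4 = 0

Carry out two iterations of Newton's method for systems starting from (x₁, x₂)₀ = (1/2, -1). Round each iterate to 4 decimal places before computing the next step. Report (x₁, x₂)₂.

(0.2244, -1.9830)

At (1/2, -1): F = (-2.0000, 0.330605).
Jacobian J = [[-8·x₁·x₂ + 5·x₂^2 - 1, -4·x₁^2 + 10·x₁·x₂], [-10·x₁·x₂ + 5·x₂^2 - 1, -5·x₁^2 + 10·x₁·x₂ - 2·sin(x₂)]].
At the point, J = [[8.0000, -6.0000], [9.0000, -4.567058]] (det J = 17.463536).
Solving J·Δ = −F gives Δ = (-0.6366, -1.1822).
Then the next iterate is (x₁, x₂)₁ = (-0.1366, -2.1822).
Round to (-0.1366, -2.1822) and repeat: F = (-7.952968, -8.060284), J = [[20.425276, 2.906247], [19.829099, 4.525274]].
Δ = (0.3610, 0.1992), so (x₁, x₂)₂ = (0.2244, -1.9830).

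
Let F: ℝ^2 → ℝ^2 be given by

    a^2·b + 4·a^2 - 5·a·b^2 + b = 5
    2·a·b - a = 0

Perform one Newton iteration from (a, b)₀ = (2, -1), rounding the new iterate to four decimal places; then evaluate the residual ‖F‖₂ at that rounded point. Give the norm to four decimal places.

At (2, -1): F = (-4.0000, -6.0000).
Jacobian J = [[2·a·b + 8·a - 5·b^2, a^2 - 10·a·b + 1], [2·b - 1, 2·a]].
At the point, J = [[7.0000, 25.0000], [-3.0000, 4.0000]] (det J = 103.0000).
Solving J·Δ = −F gives Δ = (-1.3010, 0.5243).
Then the next iterate is (a, b)₁ = (0.6990, -0.4757).
Re-evaluating at (0.6990, -0.4757): F = (-4.544609, -1.364029), so ‖F‖₂ = 4.7449.

4.7449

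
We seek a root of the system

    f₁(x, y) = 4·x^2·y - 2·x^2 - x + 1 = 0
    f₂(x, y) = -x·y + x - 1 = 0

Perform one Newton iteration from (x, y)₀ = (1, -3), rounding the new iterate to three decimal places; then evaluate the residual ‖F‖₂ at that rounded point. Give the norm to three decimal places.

3.060

At (1, -3): F = (-14.000, 3.000).
Jacobian J = [[8·x·y - 4·x - 1, 4·x^2], [-y + 1, -x]].
At the point, J = [[-29.000, 4.000], [4.000, -1.000]] (det J = 13.000).
Solving J·Δ = −F gives Δ = (-0.154, 2.385).
Then the next iterate is (x, y)₁ = (0.846, -0.615).
Re-evaluating at (0.846, -0.615): F = (-3.03809, 0.36629), so ‖F‖₂ = 3.060.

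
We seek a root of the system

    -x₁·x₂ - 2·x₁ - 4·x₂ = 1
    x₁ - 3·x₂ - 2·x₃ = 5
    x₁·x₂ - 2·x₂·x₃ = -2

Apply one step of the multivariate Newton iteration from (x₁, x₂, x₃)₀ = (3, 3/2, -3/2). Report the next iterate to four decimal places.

(1.0952, -0.0476, -1.8810)

At (3, 3/2, -3/2): F = (-17.5000, -3.5000, 11.0000).
Jacobian J = [[-x₂ - 2, -x₁ - 4, 0], [1, -3, -2], [x₂, x₁ - 2·x₃, -2·x₂]].
At the point, J = [[-3.5000, -7.0000, 0.0000], [1.0000, -3.0000, -2.0000], [1.5000, 6.0000, -3.0000]] (det J = -73.5000).
Solving J·Δ = −F gives Δ = (-1.9048, -1.5476, -0.3810).
Then the next iterate is (x₁, x₂, x₃)₁ = (1.0952, -0.0476, -1.8810).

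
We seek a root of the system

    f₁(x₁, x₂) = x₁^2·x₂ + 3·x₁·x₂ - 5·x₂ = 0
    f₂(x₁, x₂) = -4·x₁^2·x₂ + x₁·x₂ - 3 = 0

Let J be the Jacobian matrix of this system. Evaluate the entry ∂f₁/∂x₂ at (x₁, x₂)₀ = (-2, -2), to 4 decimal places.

∂f₁/∂x₂ = x₁^2 + 3·x₁ - 5.
At (-2, -2) this is -7.0000.

-7.0000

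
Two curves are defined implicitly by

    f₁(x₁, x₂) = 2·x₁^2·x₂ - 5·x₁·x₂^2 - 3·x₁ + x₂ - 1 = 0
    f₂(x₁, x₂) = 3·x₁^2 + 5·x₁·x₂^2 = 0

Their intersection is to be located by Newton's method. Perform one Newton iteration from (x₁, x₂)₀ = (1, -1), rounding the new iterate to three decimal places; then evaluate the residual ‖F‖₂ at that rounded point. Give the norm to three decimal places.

12.382

At (1, -1): F = (-12.000, 8.000).
Jacobian J = [[4·x₁·x₂ - 5·x₂^2 - 3, 2·x₁^2 - 10·x₁·x₂ + 1], [6·x₁ + 5·x₂^2, 10·x₁·x₂]].
At the point, J = [[-12.000, 13.000], [11.000, -10.000]] (det J = -23.000).
Solving J·Δ = −F gives Δ = (0.696, 1.565).
Then the next iterate is (x₁, x₂)₁ = (1.696, 0.565).
Re-evaluating at (1.696, 0.565): F = (-4.97968, 11.33628), so ‖F‖₂ = 12.382.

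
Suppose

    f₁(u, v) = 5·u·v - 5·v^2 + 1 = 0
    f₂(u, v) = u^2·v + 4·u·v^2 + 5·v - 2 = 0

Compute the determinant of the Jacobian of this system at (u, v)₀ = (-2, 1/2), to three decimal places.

-12.500

J = [[5·v, 5·u - 10·v], [2·u·v + 4·v^2, u^2 + 8·u·v + 5]].
At the point, J = [[2.500, -15.000], [-1.000, 1.000]].
det J = -12.500.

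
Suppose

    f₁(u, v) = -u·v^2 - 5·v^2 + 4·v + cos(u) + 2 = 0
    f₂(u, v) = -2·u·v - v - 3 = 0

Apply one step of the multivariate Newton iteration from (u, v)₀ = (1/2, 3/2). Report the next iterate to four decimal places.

(-1.6224, 1.6836)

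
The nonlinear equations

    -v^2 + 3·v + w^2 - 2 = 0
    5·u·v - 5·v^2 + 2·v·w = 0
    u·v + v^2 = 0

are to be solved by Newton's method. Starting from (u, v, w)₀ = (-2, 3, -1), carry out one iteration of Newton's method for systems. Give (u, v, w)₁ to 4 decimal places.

At (-2, 3, -1): F = (-1.0000, -81.0000, 3.0000).
Jacobian J = [[0, -2·v + 3, 2·w], [5·v, 5·u - 10·v + 2·w, 2·v], [v, u + 2·v, 0]].
At the point, J = [[0.0000, -3.0000, -2.0000], [15.0000, -42.0000, 6.0000], [3.0000, 4.0000, 0.0000]] (det J = -426.0000).
Solving J·Δ = −F gives Δ = (0.8592, -1.3944, 1.5915).
Then the next iterate is (u, v, w)₁ = (-1.1408, 1.6056, 0.5915).

(-1.1408, 1.6056, 0.5915)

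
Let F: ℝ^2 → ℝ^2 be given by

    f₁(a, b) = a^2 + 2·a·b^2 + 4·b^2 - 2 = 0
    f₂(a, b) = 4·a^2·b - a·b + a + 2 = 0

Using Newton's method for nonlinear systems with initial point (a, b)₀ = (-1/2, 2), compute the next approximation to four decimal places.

At (-1/2, 2): F = (10.2500, 4.5000).
Jacobian J = [[2·a + 2·b^2, 4·a·b + 8·b], [8·a·b - b + 1, 4·a^2 - a]].
At the point, J = [[7.0000, 12.0000], [-9.0000, 1.5000]] (det J = 118.5000).
Solving J·Δ = −F gives Δ = (0.3259, -1.0443).
Then the next iterate is (a, b)₁ = (-0.1741, 0.9557).

(-0.1741, 0.9557)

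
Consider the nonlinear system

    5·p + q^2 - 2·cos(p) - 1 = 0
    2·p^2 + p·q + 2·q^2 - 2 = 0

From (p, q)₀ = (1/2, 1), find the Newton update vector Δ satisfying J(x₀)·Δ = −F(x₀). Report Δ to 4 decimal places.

(-0.0649, -0.1789)

At (1/2, 1): F = (0.744835, 1.0000).
Jacobian J = [[2·sin(p) + 5, 2·q], [4·p + q, p + 4·q]].
At the point, J = [[5.958851, 2.0000], [3.0000, 4.5000]] (det J = 20.814830).
Solving J·Δ = −F gives Δ = (-0.0649, -0.1789).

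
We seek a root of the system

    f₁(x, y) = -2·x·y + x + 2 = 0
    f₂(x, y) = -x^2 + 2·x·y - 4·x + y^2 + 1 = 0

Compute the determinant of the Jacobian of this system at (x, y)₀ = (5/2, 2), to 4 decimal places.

-52.0000

J = [[-2·y + 1, -2·x], [-2·x + 2·y - 4, 2·x + 2·y]].
At the point, J = [[-3.0000, -5.0000], [-5.0000, 9.0000]].
det J = -52.0000.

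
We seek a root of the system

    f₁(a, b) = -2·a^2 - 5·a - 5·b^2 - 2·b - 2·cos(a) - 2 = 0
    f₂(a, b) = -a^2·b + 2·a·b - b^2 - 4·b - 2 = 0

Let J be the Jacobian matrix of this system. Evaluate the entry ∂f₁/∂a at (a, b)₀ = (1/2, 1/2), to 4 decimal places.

∂f₁/∂a = -4·a + 2·sin(a) - 5.
At (1/2, 1/2) this is -6.0411.

-6.0411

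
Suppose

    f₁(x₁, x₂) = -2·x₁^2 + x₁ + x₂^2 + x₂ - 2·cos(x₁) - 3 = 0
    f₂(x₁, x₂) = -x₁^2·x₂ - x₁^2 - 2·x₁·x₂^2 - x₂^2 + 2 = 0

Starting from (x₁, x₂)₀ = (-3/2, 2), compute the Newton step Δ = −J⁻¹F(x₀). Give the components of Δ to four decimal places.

At (-3/2, 2): F = (-3.141474, 3.2500).
Jacobian J = [[-4·x₁ + 2·sin(x₁) + 1, 2·x₂ + 1], [-2·x₁·x₂ - 2·x₁ - 2·x₂^2, -x₁^2 - 4·x₁·x₂ - 2·x₂]].
At the point, J = [[5.005010, 5.0000], [1.0000, 5.7500]] (det J = 23.778808).
Solving J·Δ = −F gives Δ = (1.4430, -0.8162).

(1.4430, -0.8162)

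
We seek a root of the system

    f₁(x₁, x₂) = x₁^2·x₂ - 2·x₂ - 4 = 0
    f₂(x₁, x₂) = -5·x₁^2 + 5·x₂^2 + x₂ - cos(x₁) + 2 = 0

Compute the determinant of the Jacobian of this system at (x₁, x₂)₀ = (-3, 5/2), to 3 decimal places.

J = [[2·x₁·x₂, x₁^2 - 2], [-10·x₁ + sin(x₁), 10·x₂ + 1]].
At the point, J = [[-15.000, 7.000], [29.85888, 26.000]].
det J = -599.012.

-599.012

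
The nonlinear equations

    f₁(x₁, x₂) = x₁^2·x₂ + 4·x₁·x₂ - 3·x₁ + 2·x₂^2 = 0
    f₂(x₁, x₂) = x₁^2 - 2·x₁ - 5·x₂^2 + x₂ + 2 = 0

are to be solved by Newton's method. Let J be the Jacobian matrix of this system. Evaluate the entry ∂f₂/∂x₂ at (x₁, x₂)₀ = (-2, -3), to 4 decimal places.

31.0000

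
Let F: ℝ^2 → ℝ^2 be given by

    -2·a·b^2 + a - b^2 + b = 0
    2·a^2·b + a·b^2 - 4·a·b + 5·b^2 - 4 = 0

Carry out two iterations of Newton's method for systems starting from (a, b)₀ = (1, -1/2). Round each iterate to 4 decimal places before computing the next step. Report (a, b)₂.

At (1, -1/2): F = (-0.2500, -1.5000).
Jacobian J = [[-2·b^2 + 1, -4·a·b - 2·b + 1], [4·a·b + b^2 - 4·b, 2·a^2 + 2·a·b - 4·a + 10·b]].
At the point, J = [[0.5000, 4.0000], [0.2500, -8.0000]] (det J = -5.0000).
Solving J·Δ = −F gives Δ = (1.6000, -0.1375).
Then the next iterate is (a, b)₁ = (2.6000, -0.6375).
Round to (2.6000, -0.6375) and repeat: F = (-0.557219, -2.900313), J = [[0.187188, 8.9050], [-3.673594, -6.5700]].
Δ = (-0.9366, 0.0823), so (a, b)₂ = (1.6634, -0.5552).

(1.6634, -0.5552)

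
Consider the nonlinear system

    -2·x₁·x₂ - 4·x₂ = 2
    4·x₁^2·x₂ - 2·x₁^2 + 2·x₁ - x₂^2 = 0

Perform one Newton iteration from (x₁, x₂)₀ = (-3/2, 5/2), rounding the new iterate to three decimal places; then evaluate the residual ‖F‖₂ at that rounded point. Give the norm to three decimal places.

At (-3/2, 5/2): F = (-4.500, 8.750).
Jacobian J = [[-2·x₂, -2·x₁ - 4], [8·x₁·x₂ - 4·x₁ + 2, 4·x₁^2 - 2·x₂]].
At the point, J = [[-5.000, -1.000], [-22.000, 4.000]] (det J = -42.000).
Solving J·Δ = −F gives Δ = (-0.220, -3.399).
Then the next iterate is (x₁, x₂)₁ = (-1.720, -0.899).
Re-evaluating at (-1.720, -0.899): F = (-1.49656, -20.80341), so ‖F‖₂ = 20.857.

20.857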